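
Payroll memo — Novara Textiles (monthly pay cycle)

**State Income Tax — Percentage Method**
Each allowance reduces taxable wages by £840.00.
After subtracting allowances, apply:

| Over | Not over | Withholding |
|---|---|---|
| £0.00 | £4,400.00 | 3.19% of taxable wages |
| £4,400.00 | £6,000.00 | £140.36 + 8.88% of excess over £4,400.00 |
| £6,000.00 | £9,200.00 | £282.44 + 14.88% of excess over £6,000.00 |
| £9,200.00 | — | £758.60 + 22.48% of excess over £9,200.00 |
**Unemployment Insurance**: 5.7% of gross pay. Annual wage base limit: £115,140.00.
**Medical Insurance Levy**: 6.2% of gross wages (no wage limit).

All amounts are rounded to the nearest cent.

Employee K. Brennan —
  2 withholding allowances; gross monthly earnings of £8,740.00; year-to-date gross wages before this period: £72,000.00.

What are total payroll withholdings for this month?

£1,480.23

State Income Tax: taxable = £8,740.00 − 2×£840.00 = £7,060.00
  £282.44 + 14.88% × (£7,060.00 − £6,000.00) = £282.44 + 14.88% × £1,060.00 = £440.17
Unemployment Insurance: 5.7% × £8,740.00 = £498.18
Medical Insurance Levy: 6.2% × £8,740.00 = £541.88
Total: £440.17 + £498.18 + £541.88 = £1,480.23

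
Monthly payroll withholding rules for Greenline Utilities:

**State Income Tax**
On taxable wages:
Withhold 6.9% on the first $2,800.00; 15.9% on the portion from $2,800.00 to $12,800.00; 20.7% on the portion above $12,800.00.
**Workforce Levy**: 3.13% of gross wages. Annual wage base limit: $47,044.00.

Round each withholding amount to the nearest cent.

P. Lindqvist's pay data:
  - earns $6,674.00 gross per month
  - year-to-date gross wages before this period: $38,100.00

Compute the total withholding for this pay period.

$1,018.07

State Income Tax: taxable = $6,674.00
  $193.20 + 15.9% × ($6,674.00 − $2,800.00) = $193.20 + 15.9% × $3,874.00 = $809.17
Workforce Levy: 3.13% × $6,674.00 = $208.90
Total: $809.17 + $208.90 = $1,018.07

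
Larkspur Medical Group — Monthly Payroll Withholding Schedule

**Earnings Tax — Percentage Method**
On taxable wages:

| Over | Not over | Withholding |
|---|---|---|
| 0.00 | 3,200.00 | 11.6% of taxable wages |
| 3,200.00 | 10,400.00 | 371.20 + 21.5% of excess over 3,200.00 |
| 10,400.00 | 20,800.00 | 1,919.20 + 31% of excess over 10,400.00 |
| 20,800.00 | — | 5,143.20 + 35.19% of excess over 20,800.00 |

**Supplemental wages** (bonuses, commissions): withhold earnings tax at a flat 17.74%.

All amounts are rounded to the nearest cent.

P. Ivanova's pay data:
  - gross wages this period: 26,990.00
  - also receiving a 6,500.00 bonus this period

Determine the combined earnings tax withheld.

Earnings Tax: taxable = 26,990.00
  5,143.20 + 35.19% × (26,990.00 − 20,800.00) = 5,143.20 + 35.19% × 6,190.00 = 7,321.46
Supplemental (17.74% flat on bonus): 17.74% × 6,500.00 = 1,153.10
Total earnings tax: 7,321.46 + 1,153.10 = 8,474.56

8,474.56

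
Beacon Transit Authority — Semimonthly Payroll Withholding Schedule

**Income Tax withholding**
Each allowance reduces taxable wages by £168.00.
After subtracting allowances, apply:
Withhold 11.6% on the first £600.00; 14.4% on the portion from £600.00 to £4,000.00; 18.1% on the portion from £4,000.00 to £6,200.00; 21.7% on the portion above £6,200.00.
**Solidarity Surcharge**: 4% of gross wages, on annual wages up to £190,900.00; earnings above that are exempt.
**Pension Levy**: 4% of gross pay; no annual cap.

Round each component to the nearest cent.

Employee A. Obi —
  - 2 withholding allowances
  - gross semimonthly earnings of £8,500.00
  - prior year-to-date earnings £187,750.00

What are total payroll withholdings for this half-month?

£1,849.59

Income Tax: taxable = £8,500.00 − 2×£168.00 = £8,164.00
  £957.40 + 21.7% × (£8,164.00 − £6,200.00) = £957.40 + 21.7% × £1,964.00 = £1,383.59
Solidarity Surcharge: cap £190,900.00 − YTD £187,750.00 = £3,150.00 subject; 4% × £3,150.00 = £126.00
Pension Levy: 4% × £8,500.00 = £340.00
Total: £1,383.59 + £126.00 + £340.00 = £1,849.59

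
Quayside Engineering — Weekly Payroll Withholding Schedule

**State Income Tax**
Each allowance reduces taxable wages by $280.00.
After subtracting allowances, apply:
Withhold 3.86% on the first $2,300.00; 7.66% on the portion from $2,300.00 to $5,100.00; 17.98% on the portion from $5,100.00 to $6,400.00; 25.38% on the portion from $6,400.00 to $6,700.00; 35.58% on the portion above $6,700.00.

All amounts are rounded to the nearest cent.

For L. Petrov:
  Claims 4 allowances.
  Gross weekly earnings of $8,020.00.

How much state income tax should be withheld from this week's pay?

$684.30

State Income Tax: taxable = $8,020.00 − 4×$280.00 = $6,900.00
  $613.14 + 35.58% × ($6,900.00 − $6,700.00) = $613.14 + 35.58% × $200.00 = $684.30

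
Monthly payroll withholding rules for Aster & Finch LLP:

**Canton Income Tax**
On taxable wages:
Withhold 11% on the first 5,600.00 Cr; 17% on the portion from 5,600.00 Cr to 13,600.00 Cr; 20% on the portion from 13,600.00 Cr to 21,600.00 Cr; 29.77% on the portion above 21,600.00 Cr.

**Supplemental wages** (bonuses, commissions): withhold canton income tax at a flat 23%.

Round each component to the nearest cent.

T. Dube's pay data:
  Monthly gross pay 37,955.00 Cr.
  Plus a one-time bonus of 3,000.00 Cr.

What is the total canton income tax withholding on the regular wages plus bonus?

Canton Income Tax: taxable = 37,955.00 Cr
  3,576.00 Cr + 29.77% × (37,955.00 Cr − 21,600.00 Cr) = 3,576.00 Cr + 29.77% × 16,355.00 Cr = 8,444.88 Cr
Supplemental (23% flat on bonus): 23% × 3,000.00 Cr = 690.00 Cr
Total canton income tax: 8,444.88 Cr + 690.00 Cr = 9,134.88 Cr

9,134.88 Cr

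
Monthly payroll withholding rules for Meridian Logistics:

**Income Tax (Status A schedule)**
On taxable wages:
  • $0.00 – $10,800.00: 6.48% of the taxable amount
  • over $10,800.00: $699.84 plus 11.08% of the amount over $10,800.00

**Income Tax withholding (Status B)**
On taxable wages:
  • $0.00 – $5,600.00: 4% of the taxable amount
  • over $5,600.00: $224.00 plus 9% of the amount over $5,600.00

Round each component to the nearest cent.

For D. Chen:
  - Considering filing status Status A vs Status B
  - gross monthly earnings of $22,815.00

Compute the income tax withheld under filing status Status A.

$2,031.10

Income Tax (Status A): taxable = $22,815.00
  $699.84 + 11.08% × ($22,815.00 − $10,800.00) = $699.84 + 11.08% × $12,015.00 = $2,031.10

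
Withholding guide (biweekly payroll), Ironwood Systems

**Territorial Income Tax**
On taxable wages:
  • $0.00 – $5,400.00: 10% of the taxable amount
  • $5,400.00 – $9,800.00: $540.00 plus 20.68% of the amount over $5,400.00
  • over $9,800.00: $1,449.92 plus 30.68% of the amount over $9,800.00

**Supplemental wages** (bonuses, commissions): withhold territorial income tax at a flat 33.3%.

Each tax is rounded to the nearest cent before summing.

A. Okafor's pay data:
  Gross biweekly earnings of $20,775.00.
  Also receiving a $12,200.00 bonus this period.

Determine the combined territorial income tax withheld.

$8,879.65

Territorial Income Tax: taxable = $20,775.00
  $1,449.92 + 30.68% × ($20,775.00 − $9,800.00) = $1,449.92 + 30.68% × $10,975.00 = $4,817.05
Supplemental (33.3% flat on bonus): 33.3% × $12,200.00 = $4,062.60
Total territorial income tax: $4,817.05 + $4,062.60 = $8,879.65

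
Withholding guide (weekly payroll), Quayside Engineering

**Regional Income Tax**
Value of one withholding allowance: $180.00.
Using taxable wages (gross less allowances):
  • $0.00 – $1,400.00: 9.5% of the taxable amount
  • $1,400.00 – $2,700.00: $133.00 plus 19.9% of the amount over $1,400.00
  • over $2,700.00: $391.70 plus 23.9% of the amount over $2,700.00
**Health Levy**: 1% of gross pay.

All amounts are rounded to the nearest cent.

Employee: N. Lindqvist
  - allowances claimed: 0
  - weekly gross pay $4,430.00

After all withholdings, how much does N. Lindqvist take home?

Regional Income Tax: taxable = $4,430.00
  $391.70 + 23.9% × ($4,430.00 − $2,700.00) = $391.70 + 23.9% × $1,730.00 = $805.17
Health Levy: 1% × $4,430.00 = $44.30
Total withheld: $805.17 + $44.30 = $849.47
Net pay: $4,430.00 − $849.47 = $3,580.53

$3,580.53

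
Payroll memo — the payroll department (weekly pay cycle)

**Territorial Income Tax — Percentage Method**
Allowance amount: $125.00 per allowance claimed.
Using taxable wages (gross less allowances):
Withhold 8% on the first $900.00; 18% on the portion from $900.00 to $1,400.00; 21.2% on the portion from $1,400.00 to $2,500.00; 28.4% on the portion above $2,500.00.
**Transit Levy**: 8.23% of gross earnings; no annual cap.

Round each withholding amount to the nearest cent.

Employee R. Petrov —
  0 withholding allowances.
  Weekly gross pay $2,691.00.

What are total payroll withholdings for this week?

$670.91

Territorial Income Tax: taxable = $2,691.00
  $395.20 + 28.4% × ($2,691.00 − $2,500.00) = $395.20 + 28.4% × $191.00 = $449.44
Transit Levy: 8.23% × $2,691.00 = $221.47
Total: $449.44 + $221.47 = $670.91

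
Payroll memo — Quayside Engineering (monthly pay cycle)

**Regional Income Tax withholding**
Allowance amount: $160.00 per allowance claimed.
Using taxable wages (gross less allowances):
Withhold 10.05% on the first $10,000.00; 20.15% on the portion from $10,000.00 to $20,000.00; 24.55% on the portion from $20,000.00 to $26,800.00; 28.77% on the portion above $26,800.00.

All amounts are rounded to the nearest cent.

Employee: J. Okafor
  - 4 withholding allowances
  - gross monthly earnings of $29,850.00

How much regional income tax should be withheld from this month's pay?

$5,382.76

Regional Income Tax: taxable = $29,850.00 − 4×$160.00 = $29,210.00
  $4,689.40 + 28.77% × ($29,210.00 − $26,800.00) = $4,689.40 + 28.77% × $2,410.00 = $5,382.76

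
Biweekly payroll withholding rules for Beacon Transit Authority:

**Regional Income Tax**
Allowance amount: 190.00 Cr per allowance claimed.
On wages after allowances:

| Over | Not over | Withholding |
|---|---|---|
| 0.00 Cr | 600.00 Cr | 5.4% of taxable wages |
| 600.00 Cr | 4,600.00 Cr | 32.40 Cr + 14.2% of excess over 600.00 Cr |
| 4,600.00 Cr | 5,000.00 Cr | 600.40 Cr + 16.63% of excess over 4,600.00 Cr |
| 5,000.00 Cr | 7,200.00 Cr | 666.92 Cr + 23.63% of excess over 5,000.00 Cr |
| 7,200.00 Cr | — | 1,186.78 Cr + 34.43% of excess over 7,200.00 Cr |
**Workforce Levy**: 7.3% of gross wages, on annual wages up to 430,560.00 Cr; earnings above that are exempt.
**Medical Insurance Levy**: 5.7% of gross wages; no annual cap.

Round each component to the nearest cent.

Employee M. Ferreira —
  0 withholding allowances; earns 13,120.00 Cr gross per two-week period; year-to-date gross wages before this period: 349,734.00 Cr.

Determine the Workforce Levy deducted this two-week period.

957.76 Cr

Workforce Levy: 7.3% × 13,120.00 Cr = 957.76 Cr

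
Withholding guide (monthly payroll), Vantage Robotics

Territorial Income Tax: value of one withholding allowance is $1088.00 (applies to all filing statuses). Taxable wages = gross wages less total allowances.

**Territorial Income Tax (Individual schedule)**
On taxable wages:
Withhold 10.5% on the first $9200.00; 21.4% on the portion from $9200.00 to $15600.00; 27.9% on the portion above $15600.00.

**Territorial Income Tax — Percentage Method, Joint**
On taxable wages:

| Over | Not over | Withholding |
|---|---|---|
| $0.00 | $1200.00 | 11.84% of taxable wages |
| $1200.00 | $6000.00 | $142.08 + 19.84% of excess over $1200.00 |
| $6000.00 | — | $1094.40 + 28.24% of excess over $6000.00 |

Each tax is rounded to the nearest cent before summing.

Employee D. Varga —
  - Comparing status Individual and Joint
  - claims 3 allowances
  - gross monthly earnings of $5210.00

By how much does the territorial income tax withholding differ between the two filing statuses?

Territorial Income Tax (Individual): taxable = $5210.00 − 3×$1088.00 = $1946.00
  10.5% × $1946.00 = $204.33
Territorial Income Tax (Joint): taxable = $5210.00 − 3×$1088.00 = $1946.00
  $142.08 + 19.84% × ($1946.00 − $1200.00) = $142.08 + 19.84% × $746.00 = $290.09
Difference: |$204.33 − $290.09| = $85.76 (higher under Joint)

$85.76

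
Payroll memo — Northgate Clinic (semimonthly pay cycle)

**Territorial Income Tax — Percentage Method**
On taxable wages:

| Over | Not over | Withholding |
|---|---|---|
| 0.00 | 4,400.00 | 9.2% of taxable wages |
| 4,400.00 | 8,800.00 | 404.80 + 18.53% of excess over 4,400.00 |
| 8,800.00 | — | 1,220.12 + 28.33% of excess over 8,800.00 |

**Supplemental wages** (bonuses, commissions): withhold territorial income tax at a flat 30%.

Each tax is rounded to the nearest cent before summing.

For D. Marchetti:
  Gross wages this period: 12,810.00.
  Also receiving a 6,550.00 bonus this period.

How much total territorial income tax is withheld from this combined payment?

Territorial Income Tax: taxable = 12,810.00
  1,220.12 + 28.33% × (12,810.00 − 8,800.00) = 1,220.12 + 28.33% × 4,010.00 = 2,356.15
Supplemental (30% flat on bonus): 30% × 6,550.00 = 1,965.00
Total territorial income tax: 2,356.15 + 1,965.00 = 4,321.15

4,321.15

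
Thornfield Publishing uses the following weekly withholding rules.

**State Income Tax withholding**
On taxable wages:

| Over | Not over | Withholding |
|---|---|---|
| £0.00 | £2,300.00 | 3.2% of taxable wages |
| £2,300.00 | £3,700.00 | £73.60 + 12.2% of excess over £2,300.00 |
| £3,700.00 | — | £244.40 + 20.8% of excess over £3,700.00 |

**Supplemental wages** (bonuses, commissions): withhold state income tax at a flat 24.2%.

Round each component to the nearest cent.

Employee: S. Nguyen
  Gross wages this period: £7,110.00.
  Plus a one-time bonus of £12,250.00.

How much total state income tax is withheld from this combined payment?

£3,918.18

State Income Tax: taxable = £7,110.00
  £244.40 + 20.8% × (£7,110.00 − £3,700.00) = £244.40 + 20.8% × £3,410.00 = £953.68
Supplemental (24.2% flat on bonus): 24.2% × £12,250.00 = £2,964.50
Total state income tax: £953.68 + £2,964.50 = £3,918.18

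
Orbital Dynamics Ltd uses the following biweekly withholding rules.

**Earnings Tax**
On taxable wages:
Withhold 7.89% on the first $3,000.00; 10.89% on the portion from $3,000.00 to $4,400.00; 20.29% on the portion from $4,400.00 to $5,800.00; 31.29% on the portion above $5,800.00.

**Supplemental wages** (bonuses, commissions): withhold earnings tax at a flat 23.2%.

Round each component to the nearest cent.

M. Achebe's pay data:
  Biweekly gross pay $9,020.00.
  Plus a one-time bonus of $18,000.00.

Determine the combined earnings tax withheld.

Earnings Tax: taxable = $9,020.00
  $673.22 + 31.29% × ($9,020.00 − $5,800.00) = $673.22 + 31.29% × $3,220.00 = $1,680.76
Supplemental (23.2% flat on bonus): 23.2% × $18,000.00 = $4,176.00
Total earnings tax: $1,680.76 + $4,176.00 = $5,856.76

$5,856.76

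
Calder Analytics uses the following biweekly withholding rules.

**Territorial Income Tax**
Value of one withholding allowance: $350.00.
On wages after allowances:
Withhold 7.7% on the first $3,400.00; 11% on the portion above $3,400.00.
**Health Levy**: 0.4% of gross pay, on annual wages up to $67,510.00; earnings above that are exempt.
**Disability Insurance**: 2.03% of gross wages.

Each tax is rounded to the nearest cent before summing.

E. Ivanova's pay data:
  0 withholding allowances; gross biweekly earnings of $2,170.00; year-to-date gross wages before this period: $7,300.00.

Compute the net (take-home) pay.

$1,950.18

Territorial Income Tax: taxable = $2,170.00
  7.7% × $2,170.00 = $167.09
Health Levy: 0.4% × $2,170.00 = $8.68
Disability Insurance: 2.03% × $2,170.00 = $44.05
Total withheld: $167.09 + $8.68 + $44.05 = $219.82
Net pay: $2,170.00 − $219.82 = $1,950.18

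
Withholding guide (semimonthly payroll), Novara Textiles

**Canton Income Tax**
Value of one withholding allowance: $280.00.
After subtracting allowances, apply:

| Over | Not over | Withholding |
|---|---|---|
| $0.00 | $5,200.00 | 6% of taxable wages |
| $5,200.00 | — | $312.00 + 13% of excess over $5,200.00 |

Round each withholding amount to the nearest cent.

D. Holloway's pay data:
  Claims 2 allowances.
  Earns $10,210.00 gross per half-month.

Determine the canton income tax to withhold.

$890.50

Canton Income Tax: taxable = $10,210.00 − 2×$280.00 = $9,650.00
  $312.00 + 13% × ($9,650.00 − $5,200.00) = $312.00 + 13% × $4,450.00 = $890.50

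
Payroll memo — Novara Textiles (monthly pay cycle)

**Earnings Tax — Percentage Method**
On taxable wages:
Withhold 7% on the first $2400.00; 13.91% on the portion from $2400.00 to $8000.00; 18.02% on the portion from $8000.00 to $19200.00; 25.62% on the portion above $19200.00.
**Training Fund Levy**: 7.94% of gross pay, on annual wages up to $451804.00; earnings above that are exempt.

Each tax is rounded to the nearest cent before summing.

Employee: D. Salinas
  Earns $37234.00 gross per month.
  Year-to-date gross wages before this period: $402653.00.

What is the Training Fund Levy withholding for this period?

Training Fund Levy: 7.94% × $37234.00 = $2956.38

$2956.38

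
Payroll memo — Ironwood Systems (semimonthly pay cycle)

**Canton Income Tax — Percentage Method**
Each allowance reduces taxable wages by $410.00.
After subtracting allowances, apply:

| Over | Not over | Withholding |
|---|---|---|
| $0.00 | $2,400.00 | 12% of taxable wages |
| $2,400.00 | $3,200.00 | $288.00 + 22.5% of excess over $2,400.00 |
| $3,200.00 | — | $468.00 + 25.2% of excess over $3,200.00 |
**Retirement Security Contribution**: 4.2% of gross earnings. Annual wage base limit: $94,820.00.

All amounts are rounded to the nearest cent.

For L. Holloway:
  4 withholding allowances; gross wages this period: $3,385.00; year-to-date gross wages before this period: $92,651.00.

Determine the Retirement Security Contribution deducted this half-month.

$91.10

Retirement Security Contribution: cap $94,820.00 − YTD $92,651.00 = $2,169.00 subject; 4.2% × $2,169.00 = $91.10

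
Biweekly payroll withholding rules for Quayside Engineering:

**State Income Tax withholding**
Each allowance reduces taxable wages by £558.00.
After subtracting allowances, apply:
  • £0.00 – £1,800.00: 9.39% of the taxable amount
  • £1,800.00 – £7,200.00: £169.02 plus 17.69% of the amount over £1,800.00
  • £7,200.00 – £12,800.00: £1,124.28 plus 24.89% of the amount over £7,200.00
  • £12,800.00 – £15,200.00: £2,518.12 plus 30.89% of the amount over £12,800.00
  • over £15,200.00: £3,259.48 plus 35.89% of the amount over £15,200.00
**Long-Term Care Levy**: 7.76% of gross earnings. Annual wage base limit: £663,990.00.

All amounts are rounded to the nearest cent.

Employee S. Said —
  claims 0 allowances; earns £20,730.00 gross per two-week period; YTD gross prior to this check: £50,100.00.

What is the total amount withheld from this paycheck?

State Income Tax: taxable = £20,730.00
  £3,259.48 + 35.89% × (£20,730.00 − £15,200.00) = £3,259.48 + 35.89% × £5,530.00 = £5,244.20
Long-Term Care Levy: 7.76% × £20,730.00 = £1,608.65
Total: £5,244.20 + £1,608.65 = £6,852.85

£6,852.85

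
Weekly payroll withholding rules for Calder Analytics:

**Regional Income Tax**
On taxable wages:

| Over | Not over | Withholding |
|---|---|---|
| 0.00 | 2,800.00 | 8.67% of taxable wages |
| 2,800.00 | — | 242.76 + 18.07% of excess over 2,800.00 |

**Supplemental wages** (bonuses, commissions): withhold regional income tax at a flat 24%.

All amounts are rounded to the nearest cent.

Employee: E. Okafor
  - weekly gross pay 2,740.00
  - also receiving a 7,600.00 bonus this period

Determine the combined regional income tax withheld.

2,061.56

Regional Income Tax: taxable = 2,740.00
  8.67% × 2,740.00 = 237.56
Supplemental (24% flat on bonus): 24% × 7,600.00 = 1,824.00
Total regional income tax: 237.56 + 1,824.00 = 2,061.56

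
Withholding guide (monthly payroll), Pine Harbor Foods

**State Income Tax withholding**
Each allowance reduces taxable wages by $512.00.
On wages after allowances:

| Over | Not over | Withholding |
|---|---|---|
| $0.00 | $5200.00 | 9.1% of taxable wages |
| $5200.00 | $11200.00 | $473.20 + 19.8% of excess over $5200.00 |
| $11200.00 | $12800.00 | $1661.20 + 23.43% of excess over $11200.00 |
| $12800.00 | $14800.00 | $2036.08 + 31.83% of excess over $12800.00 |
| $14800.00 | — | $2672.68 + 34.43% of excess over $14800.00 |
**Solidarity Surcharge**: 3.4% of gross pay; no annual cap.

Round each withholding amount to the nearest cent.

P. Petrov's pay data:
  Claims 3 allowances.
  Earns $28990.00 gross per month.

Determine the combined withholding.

$8015.11

State Income Tax: taxable = $28990.00 − 3×$512.00 = $27454.00
  $2672.68 + 34.43% × ($27454.00 − $14800.00) = $2672.68 + 34.43% × $12654.00 = $7029.45
Solidarity Surcharge: 3.4% × $28990.00 = $985.66
Total: $7029.45 + $985.66 = $8015.11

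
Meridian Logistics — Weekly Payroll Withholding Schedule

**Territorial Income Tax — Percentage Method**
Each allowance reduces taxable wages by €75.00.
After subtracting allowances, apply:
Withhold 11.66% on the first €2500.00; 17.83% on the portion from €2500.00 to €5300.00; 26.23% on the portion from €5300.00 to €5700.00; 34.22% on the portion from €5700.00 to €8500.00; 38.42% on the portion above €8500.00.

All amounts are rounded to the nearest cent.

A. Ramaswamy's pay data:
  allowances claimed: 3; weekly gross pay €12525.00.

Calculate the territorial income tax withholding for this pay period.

Territorial Income Tax: taxable = €12525.00 − 3×€75.00 = €12300.00
  €1853.82 + 38.42% × (€12300.00 − €8500.00) = €1853.82 + 38.42% × €3800.00 = €3313.78

€3313.78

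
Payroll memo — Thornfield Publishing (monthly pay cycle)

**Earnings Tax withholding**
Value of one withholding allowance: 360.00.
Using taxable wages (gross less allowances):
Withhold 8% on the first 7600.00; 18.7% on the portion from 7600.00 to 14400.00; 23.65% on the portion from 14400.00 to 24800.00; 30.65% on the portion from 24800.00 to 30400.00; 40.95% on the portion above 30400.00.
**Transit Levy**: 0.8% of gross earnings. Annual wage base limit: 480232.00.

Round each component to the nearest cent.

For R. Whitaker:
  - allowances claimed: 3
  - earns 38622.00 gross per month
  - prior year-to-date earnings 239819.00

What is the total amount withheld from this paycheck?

Earnings Tax: taxable = 38622.00 − 3×360.00 = 37542.00
  6055.60 + 40.95% × (37542.00 − 30400.00) = 6055.60 + 40.95% × 7142.00 = 8980.25
Transit Levy: 0.8% × 38622.00 = 308.98
Total: 8980.25 + 308.98 = 9289.23

9289.23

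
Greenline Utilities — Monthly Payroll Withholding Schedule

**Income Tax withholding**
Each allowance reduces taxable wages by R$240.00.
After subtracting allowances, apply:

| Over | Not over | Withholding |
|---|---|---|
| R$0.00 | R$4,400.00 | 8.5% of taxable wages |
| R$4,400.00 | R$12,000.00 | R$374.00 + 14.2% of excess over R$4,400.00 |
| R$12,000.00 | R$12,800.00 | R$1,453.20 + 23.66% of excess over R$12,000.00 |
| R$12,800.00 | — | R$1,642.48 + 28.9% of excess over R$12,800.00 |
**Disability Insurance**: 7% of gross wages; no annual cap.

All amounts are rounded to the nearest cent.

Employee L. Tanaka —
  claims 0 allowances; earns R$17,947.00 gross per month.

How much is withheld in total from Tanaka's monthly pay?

Income Tax: taxable = R$17,947.00
  R$1,642.48 + 28.9% × (R$17,947.00 − R$12,800.00) = R$1,642.48 + 28.9% × R$5,147.00 = R$3,129.96
Disability Insurance: 7% × R$17,947.00 = R$1,256.29
Total: R$3,129.96 + R$1,256.29 = R$4,386.25

R$4,386.25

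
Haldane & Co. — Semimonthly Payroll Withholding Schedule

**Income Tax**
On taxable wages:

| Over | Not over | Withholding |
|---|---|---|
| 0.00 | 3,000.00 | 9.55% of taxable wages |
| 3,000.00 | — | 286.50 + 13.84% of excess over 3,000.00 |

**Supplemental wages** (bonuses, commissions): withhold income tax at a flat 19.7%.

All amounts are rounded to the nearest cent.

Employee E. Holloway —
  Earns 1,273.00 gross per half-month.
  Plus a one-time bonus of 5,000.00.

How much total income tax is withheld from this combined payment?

1,106.57

Income Tax: taxable = 1,273.00
  9.55% × 1,273.00 = 121.57
Supplemental (19.7% flat on bonus): 19.7% × 5,000.00 = 985.00
Total income tax: 121.57 + 985.00 = 1,106.57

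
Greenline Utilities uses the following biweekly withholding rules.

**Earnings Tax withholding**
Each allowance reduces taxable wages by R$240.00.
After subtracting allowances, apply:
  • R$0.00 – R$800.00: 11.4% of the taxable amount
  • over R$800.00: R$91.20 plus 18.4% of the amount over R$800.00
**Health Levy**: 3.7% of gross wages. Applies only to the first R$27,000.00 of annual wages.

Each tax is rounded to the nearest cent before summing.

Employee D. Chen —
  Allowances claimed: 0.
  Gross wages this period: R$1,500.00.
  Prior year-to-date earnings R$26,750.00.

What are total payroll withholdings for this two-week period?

R$229.25

Earnings Tax: taxable = R$1,500.00
  R$91.20 + 18.4% × (R$1,500.00 − R$800.00) = R$91.20 + 18.4% × R$700.00 = R$220.00
Health Levy: cap R$27,000.00 − YTD R$26,750.00 = R$250.00 subject; 3.7% × R$250.00 = R$9.25
Total: R$220.00 + R$9.25 = R$229.25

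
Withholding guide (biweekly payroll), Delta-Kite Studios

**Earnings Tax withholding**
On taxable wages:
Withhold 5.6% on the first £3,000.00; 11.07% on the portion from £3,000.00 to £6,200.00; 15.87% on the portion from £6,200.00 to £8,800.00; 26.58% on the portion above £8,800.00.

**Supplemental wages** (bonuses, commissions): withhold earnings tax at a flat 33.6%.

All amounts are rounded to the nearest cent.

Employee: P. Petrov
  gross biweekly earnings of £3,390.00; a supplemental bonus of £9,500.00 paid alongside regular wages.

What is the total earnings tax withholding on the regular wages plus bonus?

Earnings Tax: taxable = £3,390.00
  £168.00 + 11.07% × (£3,390.00 − £3,000.00) = £168.00 + 11.07% × £390.00 = £211.17
Supplemental (33.6% flat on bonus): 33.6% × £9,500.00 = £3,192.00
Total earnings tax: £211.17 + £3,192.00 = £3,403.17

£3,403.17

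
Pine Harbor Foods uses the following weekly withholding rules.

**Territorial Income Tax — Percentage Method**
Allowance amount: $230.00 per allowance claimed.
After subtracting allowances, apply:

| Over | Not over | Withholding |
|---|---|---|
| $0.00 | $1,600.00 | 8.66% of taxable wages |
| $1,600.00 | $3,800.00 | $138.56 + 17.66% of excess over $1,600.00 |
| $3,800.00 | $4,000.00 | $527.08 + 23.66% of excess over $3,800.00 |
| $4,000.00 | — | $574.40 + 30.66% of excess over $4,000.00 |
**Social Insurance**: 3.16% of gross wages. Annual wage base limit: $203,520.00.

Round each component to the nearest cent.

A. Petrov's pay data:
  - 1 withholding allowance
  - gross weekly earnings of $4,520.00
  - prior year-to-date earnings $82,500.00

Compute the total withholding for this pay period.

Territorial Income Tax: taxable = $4,520.00 − 1×$230.00 = $4,290.00
  $574.40 + 30.66% × ($4,290.00 − $4,000.00) = $574.40 + 30.66% × $290.00 = $663.31
Social Insurance: 3.16% × $4,520.00 = $142.83
Total: $663.31 + $142.83 = $806.14

$806.14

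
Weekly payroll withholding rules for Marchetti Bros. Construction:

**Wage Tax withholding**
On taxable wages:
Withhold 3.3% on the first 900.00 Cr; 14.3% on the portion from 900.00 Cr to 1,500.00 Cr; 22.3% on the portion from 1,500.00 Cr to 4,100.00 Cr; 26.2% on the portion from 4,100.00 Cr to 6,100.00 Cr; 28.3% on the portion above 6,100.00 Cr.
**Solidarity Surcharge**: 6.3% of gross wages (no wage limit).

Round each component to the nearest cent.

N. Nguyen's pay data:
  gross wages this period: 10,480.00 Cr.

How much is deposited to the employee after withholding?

7,360.92 Cr

Wage Tax: taxable = 10,480.00 Cr
  1,219.30 Cr + 28.3% × (10,480.00 Cr − 6,100.00 Cr) = 1,219.30 Cr + 28.3% × 4,380.00 Cr = 2,458.84 Cr
Solidarity Surcharge: 6.3% × 10,480.00 Cr = 660.24 Cr
Total withheld: 2,458.84 Cr + 660.24 Cr = 3,119.08 Cr
Net pay: 10,480.00 Cr − 3,119.08 Cr = 7,360.92 Cr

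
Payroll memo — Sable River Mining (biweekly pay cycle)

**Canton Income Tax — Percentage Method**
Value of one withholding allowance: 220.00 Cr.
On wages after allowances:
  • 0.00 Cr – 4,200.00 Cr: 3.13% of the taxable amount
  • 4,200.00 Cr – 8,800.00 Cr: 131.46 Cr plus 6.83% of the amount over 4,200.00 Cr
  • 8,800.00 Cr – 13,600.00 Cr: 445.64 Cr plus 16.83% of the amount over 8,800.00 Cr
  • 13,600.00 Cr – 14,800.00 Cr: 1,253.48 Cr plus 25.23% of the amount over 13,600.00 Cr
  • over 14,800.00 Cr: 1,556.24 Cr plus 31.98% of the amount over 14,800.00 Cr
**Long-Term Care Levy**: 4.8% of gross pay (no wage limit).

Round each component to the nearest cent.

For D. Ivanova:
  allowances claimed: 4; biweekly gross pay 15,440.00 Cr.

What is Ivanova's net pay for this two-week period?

Canton Income Tax: taxable = 15,440.00 Cr − 4×220.00 Cr = 14,560.00 Cr
  1,253.48 Cr + 25.23% × (14,560.00 Cr − 13,600.00 Cr) = 1,253.48 Cr + 25.23% × 960.00 Cr = 1,495.69 Cr
Long-Term Care Levy: 4.8% × 15,440.00 Cr = 741.12 Cr
Total withheld: 1,495.69 Cr + 741.12 Cr = 2,236.81 Cr
Net pay: 15,440.00 Cr − 2,236.81 Cr = 13,203.19 Cr

13,203.19 Cr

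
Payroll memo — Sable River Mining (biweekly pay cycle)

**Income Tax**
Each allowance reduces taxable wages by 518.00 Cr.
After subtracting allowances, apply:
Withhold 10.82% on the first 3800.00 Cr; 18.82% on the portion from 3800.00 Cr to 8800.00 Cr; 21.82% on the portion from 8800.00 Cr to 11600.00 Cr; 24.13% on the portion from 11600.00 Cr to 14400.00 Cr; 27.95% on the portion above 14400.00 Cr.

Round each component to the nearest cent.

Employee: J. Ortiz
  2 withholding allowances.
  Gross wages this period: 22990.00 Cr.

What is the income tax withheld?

Income Tax: taxable = 22990.00 Cr − 2×518.00 Cr = 21954.00 Cr
  2638.76 Cr + 27.95% × (21954.00 Cr − 14400.00 Cr) = 2638.76 Cr + 27.95% × 7554.00 Cr = 4750.10 Cr

4750.10 Cr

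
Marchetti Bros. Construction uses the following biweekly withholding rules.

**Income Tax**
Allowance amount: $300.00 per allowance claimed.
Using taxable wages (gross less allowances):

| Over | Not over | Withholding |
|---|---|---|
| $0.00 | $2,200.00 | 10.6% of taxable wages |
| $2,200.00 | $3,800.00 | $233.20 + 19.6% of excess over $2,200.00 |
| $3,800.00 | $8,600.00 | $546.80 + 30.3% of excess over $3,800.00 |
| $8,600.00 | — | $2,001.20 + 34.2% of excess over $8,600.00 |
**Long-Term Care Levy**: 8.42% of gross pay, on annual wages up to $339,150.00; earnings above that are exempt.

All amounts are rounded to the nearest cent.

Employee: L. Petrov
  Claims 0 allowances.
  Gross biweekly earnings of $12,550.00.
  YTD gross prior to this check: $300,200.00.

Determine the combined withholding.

$4,408.81

Income Tax: taxable = $12,550.00
  $2,001.20 + 34.2% × ($12,550.00 − $8,600.00) = $2,001.20 + 34.2% × $3,950.00 = $3,352.10
Long-Term Care Levy: 8.42% × $12,550.00 = $1,056.71
Total: $3,352.10 + $1,056.71 = $4,408.81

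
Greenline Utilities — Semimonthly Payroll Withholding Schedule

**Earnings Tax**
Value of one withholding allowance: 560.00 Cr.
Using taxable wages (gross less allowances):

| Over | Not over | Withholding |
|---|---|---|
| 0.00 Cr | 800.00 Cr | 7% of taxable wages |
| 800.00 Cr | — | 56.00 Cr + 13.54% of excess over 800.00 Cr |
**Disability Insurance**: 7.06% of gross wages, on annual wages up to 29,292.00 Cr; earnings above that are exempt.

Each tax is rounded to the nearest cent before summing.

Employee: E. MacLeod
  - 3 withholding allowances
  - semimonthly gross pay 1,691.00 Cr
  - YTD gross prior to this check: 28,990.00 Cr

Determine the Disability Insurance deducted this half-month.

21.32 Cr

Disability Insurance: cap 29,292.00 Cr − YTD 28,990.00 Cr = 302.00 Cr subject; 7.06% × 302.00 Cr = 21.32 Cr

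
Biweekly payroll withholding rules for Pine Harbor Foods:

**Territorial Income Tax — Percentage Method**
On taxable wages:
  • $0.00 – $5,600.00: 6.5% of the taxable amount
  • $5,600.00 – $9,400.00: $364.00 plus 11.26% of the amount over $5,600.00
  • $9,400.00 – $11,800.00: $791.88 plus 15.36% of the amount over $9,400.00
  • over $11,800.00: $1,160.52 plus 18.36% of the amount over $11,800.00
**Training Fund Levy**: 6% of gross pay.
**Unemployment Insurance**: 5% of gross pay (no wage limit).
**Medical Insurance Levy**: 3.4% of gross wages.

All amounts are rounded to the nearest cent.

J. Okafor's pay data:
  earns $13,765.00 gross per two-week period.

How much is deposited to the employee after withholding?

Territorial Income Tax: taxable = $13,765.00
  $1,160.52 + 18.36% × ($13,765.00 − $11,800.00) = $1,160.52 + 18.36% × $1,965.00 = $1,521.29
Training Fund Levy: 6% × $13,765.00 = $825.90
Unemployment Insurance: 5% × $13,765.00 = $688.25
Medical Insurance Levy: 3.4% × $13,765.00 = $468.01
Total withheld: $1,521.29 + $825.90 + $688.25 + $468.01 = $3,503.45
Net pay: $13,765.00 − $3,503.45 = $10,261.55

$10,261.55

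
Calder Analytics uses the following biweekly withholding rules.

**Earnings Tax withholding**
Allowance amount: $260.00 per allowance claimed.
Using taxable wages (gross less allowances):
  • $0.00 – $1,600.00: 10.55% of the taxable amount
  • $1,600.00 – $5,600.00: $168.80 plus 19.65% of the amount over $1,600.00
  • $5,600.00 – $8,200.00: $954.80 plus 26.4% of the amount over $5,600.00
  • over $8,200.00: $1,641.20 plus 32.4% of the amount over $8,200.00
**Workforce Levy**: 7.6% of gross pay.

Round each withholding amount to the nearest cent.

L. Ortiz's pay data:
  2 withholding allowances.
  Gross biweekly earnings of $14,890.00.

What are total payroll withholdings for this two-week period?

Earnings Tax: taxable = $14,890.00 − 2×$260.00 = $14,370.00
  $1,641.20 + 32.4% × ($14,370.00 − $8,200.00) = $1,641.20 + 32.4% × $6,170.00 = $3,640.28
Workforce Levy: 7.6% × $14,890.00 = $1,131.64
Total: $3,640.28 + $1,131.64 = $4,771.92

$4,771.92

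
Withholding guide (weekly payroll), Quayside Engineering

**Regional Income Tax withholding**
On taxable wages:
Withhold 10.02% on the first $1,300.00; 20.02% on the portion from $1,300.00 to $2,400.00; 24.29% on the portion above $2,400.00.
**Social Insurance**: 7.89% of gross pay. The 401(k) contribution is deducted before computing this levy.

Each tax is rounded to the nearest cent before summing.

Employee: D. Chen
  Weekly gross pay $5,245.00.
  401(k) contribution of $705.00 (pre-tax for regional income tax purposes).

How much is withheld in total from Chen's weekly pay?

$1,228.50

Regional Income Tax: taxable = $5,245.00 − $705.00 = $4,540.00
  $350.48 + 24.29% × ($4,540.00 − $2,400.00) = $350.48 + 24.29% × $2,140.00 = $870.29
Social Insurance: 7.89% × $4,540.00 = $358.21
Total: $870.29 + $358.21 = $1,228.50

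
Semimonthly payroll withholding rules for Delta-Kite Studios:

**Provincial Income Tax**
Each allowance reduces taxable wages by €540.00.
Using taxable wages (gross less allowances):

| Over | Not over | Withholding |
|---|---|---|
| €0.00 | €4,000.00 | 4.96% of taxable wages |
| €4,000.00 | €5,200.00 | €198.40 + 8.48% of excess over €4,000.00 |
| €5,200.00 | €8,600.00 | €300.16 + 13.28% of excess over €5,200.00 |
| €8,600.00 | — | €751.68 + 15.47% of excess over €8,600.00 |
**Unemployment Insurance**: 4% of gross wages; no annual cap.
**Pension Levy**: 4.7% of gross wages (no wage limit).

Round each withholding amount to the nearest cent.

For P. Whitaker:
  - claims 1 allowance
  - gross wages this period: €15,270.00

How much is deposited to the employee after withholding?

Provincial Income Tax: taxable = €15,270.00 − 1×€540.00 = €14,730.00
  €751.68 + 15.47% × (€14,730.00 − €8,600.00) = €751.68 + 15.47% × €6,130.00 = €1,699.99
Unemployment Insurance: 4% × €15,270.00 = €610.80
Pension Levy: 4.7% × €15,270.00 = €717.69
Total withheld: €1,699.99 + €610.80 + €717.69 = €3,028.48
Net pay: €15,270.00 − €3,028.48 = €12,241.52

€12,241.52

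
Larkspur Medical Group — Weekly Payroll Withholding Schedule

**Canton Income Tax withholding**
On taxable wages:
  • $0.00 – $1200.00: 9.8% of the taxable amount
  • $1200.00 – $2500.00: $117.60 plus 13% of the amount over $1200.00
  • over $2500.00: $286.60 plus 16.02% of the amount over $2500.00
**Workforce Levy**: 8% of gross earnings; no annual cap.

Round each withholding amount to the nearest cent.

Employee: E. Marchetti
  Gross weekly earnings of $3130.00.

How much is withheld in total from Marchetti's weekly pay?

Canton Income Tax: taxable = $3130.00
  $286.60 + 16.02% × ($3130.00 − $2500.00) = $286.60 + 16.02% × $630.00 = $387.53
Workforce Levy: 8% × $3130.00 = $250.40
Total: $387.53 + $250.40 = $637.93

$637.93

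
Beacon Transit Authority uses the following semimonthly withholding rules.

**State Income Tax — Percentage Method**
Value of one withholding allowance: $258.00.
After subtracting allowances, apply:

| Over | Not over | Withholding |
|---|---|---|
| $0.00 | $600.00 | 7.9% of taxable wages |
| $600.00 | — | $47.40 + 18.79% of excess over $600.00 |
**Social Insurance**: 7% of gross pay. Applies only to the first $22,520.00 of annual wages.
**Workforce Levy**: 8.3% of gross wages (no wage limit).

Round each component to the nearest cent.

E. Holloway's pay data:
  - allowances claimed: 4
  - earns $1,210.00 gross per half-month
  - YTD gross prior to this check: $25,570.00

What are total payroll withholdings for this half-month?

State Income Tax: taxable = $1,210.00 − 4×$258.00 = $178.00
  7.9% × $178.00 = $14.06
Social Insurance: YTD $25,570.00 ≥ cap $22,520.00 → $0.00
Workforce Levy: 8.3% × $1,210.00 = $100.43
Total: $14.06 + $0.00 + $100.43 = $114.49

$114.49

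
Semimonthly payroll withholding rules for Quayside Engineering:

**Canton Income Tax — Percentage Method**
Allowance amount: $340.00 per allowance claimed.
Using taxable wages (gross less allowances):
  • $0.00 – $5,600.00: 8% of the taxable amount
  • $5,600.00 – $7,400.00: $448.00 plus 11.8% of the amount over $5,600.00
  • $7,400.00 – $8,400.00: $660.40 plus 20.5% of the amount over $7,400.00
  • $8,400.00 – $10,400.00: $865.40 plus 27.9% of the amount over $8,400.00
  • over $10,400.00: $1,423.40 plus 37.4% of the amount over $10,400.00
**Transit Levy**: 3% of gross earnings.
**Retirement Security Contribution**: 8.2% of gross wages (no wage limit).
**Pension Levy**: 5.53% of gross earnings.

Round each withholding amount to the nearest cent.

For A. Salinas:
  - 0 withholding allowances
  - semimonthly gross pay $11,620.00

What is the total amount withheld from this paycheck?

$3,823.71

Canton Income Tax: taxable = $11,620.00
  $1,423.40 + 37.4% × ($11,620.00 − $10,400.00) = $1,423.40 + 37.4% × $1,220.00 = $1,879.68
Transit Levy: 3% × $11,620.00 = $348.60
Retirement Security Contribution: 8.2% × $11,620.00 = $952.84
Pension Levy: 5.53% × $11,620.00 = $642.59
Total: $1,879.68 + $348.60 + $952.84 + $642.59 = $3,823.71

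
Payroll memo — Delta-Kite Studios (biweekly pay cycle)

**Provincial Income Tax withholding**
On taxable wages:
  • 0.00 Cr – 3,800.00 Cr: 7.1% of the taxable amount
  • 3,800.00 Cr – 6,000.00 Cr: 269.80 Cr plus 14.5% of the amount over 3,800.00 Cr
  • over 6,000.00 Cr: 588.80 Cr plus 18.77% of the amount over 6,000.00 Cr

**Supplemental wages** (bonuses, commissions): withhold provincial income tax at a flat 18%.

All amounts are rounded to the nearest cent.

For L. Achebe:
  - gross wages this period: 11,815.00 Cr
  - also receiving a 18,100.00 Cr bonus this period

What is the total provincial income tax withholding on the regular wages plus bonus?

Provincial Income Tax: taxable = 11,815.00 Cr
  588.80 Cr + 18.77% × (11,815.00 Cr − 6,000.00 Cr) = 588.80 Cr + 18.77% × 5,815.00 Cr = 1,680.28 Cr
Supplemental (18% flat on bonus): 18% × 18,100.00 Cr = 3,258.00 Cr
Total provincial income tax: 1,680.28 Cr + 3,258.00 Cr = 4,938.28 Cr

4,938.28 Cr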